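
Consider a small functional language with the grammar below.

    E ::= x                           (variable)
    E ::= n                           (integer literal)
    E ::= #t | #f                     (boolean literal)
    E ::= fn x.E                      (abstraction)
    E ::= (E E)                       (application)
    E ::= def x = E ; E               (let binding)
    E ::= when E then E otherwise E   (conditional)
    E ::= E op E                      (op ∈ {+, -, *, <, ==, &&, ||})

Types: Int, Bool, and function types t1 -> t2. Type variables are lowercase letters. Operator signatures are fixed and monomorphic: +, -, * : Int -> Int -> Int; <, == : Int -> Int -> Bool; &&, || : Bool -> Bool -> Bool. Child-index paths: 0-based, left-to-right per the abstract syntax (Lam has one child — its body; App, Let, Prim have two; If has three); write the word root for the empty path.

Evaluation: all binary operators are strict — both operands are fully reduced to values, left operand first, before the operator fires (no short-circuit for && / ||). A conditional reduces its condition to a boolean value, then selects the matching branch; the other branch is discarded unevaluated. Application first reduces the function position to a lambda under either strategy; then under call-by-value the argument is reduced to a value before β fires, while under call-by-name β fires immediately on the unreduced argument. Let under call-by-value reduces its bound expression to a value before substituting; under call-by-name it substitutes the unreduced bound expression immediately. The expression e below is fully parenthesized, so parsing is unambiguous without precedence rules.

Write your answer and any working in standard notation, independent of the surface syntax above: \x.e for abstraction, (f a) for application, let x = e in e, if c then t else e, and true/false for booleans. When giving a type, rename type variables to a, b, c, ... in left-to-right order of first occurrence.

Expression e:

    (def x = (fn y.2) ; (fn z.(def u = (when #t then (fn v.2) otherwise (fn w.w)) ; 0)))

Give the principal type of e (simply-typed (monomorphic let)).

Answer: a -> Int

Working:
\y._ : a -> Int
let x : a -> Int
  unify Bool ~ Bool
\v._ : c -> Int
w : d
\w._ : d -> d
  unify c -> Int ~ d -> d
  unify c ~ d
  unify Int ~ d
let u : Int -> Int
\z._ : b -> Int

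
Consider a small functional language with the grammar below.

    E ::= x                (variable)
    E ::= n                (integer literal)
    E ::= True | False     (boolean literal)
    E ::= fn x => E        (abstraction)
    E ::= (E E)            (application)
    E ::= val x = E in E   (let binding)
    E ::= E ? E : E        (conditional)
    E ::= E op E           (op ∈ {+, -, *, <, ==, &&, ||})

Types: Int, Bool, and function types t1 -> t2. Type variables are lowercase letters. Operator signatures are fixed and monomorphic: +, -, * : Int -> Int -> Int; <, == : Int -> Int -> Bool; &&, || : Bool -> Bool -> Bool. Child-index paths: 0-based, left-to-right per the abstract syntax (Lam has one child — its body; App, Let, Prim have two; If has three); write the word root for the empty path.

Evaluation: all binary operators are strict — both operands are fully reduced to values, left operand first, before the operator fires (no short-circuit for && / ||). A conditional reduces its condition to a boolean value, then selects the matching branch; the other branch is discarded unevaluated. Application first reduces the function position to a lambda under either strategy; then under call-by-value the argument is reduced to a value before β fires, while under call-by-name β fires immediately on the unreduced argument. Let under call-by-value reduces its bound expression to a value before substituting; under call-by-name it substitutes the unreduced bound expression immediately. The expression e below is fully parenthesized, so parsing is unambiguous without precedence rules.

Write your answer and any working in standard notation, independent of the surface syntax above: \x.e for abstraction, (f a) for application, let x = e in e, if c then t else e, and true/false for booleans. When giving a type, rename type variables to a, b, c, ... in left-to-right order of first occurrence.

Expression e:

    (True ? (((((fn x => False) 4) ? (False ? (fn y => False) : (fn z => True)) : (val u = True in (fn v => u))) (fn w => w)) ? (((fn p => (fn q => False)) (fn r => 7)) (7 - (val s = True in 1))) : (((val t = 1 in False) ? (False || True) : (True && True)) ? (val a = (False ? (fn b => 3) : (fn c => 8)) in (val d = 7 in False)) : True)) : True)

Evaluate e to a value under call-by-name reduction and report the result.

Working:
step 0: (if true then (if ((if ((\x.false) 4) then (if false then (\y.false) else (\z.true)) else (let u = true in (\v.u))) (\w.w)) then (((\p.(\q.false)) (\r.7)) (7 - (let s = true in 1))) else (if (if (let t = 1 in false) then (false || true) else (true && true)) then (let a = (if false then (\b.3) else (\c.8)) in (let d = 7 in false)) else true)) else true)
step 1: [if@root] (if ((if ((\x.false) 4) then (if false then (\y.false) else (\z.true)) else (let u = true in (\v.u))) (\w.w)) then (((\p.(\q.false)) (\r.7)) (7 - (let s = true in 1))) else (if (if (let t = 1 in false) then (false || true) else (true && true)) then (let a = (if false then (\b.3) else (\c.8)) in (let d = 7 in false)) else true))
step 2: [beta@0.0.0] (if ((if false then (if false then (\y.false) else (\z.true)) else (let u = true in (\v.u))) (\w.w)) then (((\p.(\q.false)) (\r.7)) (7 - (let s = true in 1))) else (if (if (let t = 1 in false) then (false || true) else (true && true)) then (let a = (if false then (\b.3) else (\c.8)) in (let d = 7 in false)) else true))
step 3: [if@0.0] (if ((let u = true in (\v.u)) (\w.w)) then (((\p.(\q.false)) (\r.7)) (7 - (let s = true in 1))) else (if (if (let t = 1 in false) then (false || true) else (true && true)) then (let a = (if false then (\b.3) else (\c.8)) in (let d = 7 in false)) else true))
step 4: [let@0.0] (if ((\v.true) (\w.w)) then (((\p.(\q.false)) (\r.7)) (7 - (let s = true in 1))) else (if (if (let t = 1 in false) then (false || true) else (true && true)) then (let a = (if false then (\b.3) else (\c.8)) in (let d = 7 in false)) else true))
step 5: [beta@0] (if true then (((\p.(\q.false)) (\r.7)) (7 - (let s = true in 1))) else (if (if (let t = 1 in false) then (false || true) else (true && true)) then (let a = (if false then (\b.3) else (\c.8)) in (let d = 7 in false)) else true))
step 6: [if@root] (((\p.(\q.false)) (\r.7)) (7 - (let s = true in 1)))
step 7: [beta@0] ((\q.false) (7 - (let s = true in 1)))
step 8: [beta@root] false

Answer: false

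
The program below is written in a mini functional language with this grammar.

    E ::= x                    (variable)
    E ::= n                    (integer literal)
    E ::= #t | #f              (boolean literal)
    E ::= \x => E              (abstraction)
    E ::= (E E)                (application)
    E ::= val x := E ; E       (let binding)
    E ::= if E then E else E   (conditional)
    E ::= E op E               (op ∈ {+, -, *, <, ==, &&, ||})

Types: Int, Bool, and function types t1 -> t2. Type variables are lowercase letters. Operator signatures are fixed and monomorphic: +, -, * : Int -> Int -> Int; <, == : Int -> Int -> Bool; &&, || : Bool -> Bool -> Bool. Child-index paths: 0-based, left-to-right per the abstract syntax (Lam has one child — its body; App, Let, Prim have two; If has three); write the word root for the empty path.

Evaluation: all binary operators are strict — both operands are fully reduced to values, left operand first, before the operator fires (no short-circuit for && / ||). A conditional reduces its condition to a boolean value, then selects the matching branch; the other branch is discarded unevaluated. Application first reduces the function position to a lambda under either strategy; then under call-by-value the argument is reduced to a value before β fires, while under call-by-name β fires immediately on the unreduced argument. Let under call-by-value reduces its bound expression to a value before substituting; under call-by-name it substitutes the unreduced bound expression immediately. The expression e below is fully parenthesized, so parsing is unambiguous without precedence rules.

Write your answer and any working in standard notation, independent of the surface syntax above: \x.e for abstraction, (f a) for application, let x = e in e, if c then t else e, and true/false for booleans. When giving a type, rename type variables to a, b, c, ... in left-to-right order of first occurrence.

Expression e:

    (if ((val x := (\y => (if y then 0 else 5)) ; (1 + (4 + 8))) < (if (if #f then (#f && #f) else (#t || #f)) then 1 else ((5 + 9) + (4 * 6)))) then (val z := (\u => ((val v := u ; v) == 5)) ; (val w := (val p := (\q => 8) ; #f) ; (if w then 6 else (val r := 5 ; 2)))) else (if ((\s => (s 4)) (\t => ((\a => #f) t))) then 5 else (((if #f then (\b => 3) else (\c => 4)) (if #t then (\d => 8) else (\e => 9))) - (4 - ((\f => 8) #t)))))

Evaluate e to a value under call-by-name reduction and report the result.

Trace:
step 0: (if ((let x = (\y.(if y then 0 else 5)) in (1 + (4 + 8))) < (if (if false then (false && false) else (true || false)) then 1 else ((5 + 9) + (4 * 6)))) then (let z = (\u.((let v = u in v) == 5)) in (let w = (let p = (\q.8) in false) in (if w then 6 else (let r = 5 in 2)))) else (if ((\s.(s 4)) (\t.((\a.false) t))) then 5 else (((if false then (\b.3) else (\c.4)) (if true then (\d.8) else (\e.9))) - (4 - ((\f.8) true)))))
step 1: [let@0.0] (if ((1 + (4 + 8)) < (if (if false then (false && false) else (true || false)) then 1 else ((5 + 9) + (4 * 6)))) then (let z = (\u.((let v = u in v) == 5)) in (let w = (let p = (\q.8) in false) in (if w then 6 else (let r = 5 in 2)))) else (if ((\s.(s 4)) (\t.((\a.false) t))) then 5 else (((if false then (\b.3) else (\c.4)) (if true then (\d.8) else (\e.9))) - (4 - ((\f.8) true)))))
step 2: [delta@0.0.1] (if ((1 + 12) < (if (if false then (false && false) else (true || false)) then 1 else ((5 + 9) + (4 * 6)))) then (let z = (\u.((let v = u in v) == 5)) in (let w = (let p = (\q.8) in false) in (if w then 6 else (let r = 5 in 2)))) else (if ((\s.(s 4)) (\t.((\a.false) t))) then 5 else (((if false then (\b.3) else (\c.4)) (if true then (\d.8) else (\e.9))) - (4 - ((\f.8) true)))))
step 3: [delta@0.0] (if (13 < (if (if false then (false && false) else (true || false)) then 1 else ((5 + 9) + (4 * 6)))) then (let z = (\u.((let v = u in v) == 5)) in (let w = (let p = (\q.8) in false) in (if w then 6 else (let r = 5 in 2)))) else (if ((\s.(s 4)) (\t.((\a.false) t))) then 5 else (((if false then (\b.3) else (\c.4)) (if true then (\d.8) else (\e.9))) - (4 - ((\f.8) true)))))
step 4: [if@0.1.0] (if (13 < (if (true || false) then 1 else ((5 + 9) + (4 * 6)))) then (let z = (\u.((let v = u in v) == 5)) in (let w = (let p = (\q.8) in false) in (if w then 6 else (let r = 5 in 2)))) else (if ((\s.(s 4)) (\t.((\a.false) t))) then 5 else (((if false then (\b.3) else (\c.4)) (if true then (\d.8) else (\e.9))) - (4 - ((\f.8) true)))))
step 5: [delta@0.1.0] (if (13 < (if true then 1 else ((5 + 9) + (4 * 6)))) then (let z = (\u.((let v = u in v) == 5)) in (let w = (let p = (\q.8) in false) in (if w then 6 else (let r = 5 in 2)))) else (if ((\s.(s 4)) (\t.((\a.false) t))) then 5 else (((if false then (\b.3) else (\c.4)) (if true then (\d.8) else (\e.9))) - (4 - ((\f.8) true)))))
step 6: [if@0.1] (if (13 < 1) then (let z = (\u.((let v = u in v) == 5)) in (let w = (let p = (\q.8) in false) in (if w then 6 else (let r = 5 in 2)))) else (if ((\s.(s 4)) (\t.((\a.false) t))) then 5 else (((if false then (\b.3) else (\c.4)) (if true then (\d.8) else (\e.9))) - (4 - ((\f.8) true)))))
step 7: [delta@0] (if false then (let z = (\u.((let v = u in v) == 5)) in (let w = (let p = (\q.8) in false) in (if w then 6 else (let r = 5 in 2)))) else (if ((\s.(s 4)) (\t.((\a.false) t))) then 5 else (((if false then (\b.3) else (\c.4)) (if true then (\d.8) else (\e.9))) - (4 - ((\f.8) true)))))
step 8: [if@root] (if ((\s.(s 4)) (\t.((\a.false) t))) then 5 else (((if false then (\b.3) else (\c.4)) (if true then (\d.8) else (\e.9))) - (4 - ((\f.8) true))))
step 9: [beta@0] (if ((\t.((\a.false) t)) 4) then 5 else (((if false then (\b.3) else (\c.4)) (if true then (\d.8) else (\e.9))) - (4 - ((\f.8) true))))
step 10: [beta@0] (if ((\a.false) 4) then 5 else (((if false then (\b.3) else (\c.4)) (if true then (\d.8) else (\e.9))) - (4 - ((\f.8) true))))
step 11: [beta@0] (if false then 5 else (((if false then (\b.3) else (\c.4)) (if true then (\d.8) else (\e.9))) - (4 - ((\f.8) true))))
step 12: [if@root] (((if false then (\b.3) else (\c.4)) (if true then (\d.8) else (\e.9))) - (4 - ((\f.8) true)))
step 13: [if@0.0] (((\c.4) (if true then (\d.8) else (\e.9))) - (4 - ((\f.8) true)))
step 14: [beta@0] (4 - (4 - ((\f.8) true)))
step 15: [beta@1.1] (4 - (4 - 8))
step 16: [delta@1] (4 - -4)
step 17: [delta@root] 8

Answer: 8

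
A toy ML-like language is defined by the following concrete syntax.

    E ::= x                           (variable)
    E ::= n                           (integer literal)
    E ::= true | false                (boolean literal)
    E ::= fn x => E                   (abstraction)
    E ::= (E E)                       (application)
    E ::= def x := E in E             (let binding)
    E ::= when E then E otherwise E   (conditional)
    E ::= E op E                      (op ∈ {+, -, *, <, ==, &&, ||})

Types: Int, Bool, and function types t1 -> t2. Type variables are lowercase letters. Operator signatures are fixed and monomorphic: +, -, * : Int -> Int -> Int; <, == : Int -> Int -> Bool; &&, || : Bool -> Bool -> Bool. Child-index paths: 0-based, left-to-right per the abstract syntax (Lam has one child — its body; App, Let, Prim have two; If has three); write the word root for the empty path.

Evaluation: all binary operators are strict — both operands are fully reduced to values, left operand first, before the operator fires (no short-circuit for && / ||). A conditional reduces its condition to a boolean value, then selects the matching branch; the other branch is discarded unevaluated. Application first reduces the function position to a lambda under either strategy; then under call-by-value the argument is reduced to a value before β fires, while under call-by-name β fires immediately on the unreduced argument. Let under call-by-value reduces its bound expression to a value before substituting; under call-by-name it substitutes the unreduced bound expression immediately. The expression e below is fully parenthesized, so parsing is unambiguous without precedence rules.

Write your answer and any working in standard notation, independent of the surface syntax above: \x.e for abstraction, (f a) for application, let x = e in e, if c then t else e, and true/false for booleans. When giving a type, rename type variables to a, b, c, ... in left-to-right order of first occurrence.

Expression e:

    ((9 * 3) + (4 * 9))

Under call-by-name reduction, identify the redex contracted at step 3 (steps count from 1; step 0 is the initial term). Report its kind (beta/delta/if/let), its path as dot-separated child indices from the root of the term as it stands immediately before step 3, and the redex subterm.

Answer: delta at root : (27 + 36)

Working:
step 0: ((9 * 3) + (4 * 9))
step 1: [delta@0] (27 + (4 * 9))
step 2: [delta@1] (27 + 36)
step 3: [delta@root] 63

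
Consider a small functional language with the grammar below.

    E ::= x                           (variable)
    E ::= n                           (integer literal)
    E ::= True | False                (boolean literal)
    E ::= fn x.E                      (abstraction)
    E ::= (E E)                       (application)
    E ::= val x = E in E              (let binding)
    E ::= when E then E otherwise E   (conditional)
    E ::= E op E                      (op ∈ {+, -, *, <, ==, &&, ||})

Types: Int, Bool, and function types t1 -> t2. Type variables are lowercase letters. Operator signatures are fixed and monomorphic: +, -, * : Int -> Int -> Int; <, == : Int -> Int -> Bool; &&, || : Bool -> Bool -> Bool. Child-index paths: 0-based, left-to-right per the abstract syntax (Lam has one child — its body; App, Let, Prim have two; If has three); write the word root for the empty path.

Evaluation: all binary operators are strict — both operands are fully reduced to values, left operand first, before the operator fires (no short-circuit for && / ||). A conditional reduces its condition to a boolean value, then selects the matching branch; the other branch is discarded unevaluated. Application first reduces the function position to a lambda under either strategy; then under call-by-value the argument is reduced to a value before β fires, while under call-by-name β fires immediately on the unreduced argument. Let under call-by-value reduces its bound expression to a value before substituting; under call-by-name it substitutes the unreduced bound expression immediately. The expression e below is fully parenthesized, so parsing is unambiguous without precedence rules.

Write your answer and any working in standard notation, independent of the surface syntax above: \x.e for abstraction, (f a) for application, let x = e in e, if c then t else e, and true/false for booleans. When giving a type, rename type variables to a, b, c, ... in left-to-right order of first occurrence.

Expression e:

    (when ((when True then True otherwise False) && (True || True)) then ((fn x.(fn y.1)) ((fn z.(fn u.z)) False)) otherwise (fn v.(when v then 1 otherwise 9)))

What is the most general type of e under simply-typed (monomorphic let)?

Answer: Bool -> Int

Working:
  unify Bool ~ Bool
  unify Bool ~ Bool
  unify Bool ~ Bool
  unify Bool ~ Bool
  unify Bool ~ Bool
  unify Bool ~ Bool
  unify Bool ~ Bool
\y._ : b -> Int
\x._ : a -> b -> Int
z : c
\u._ : d -> c
\z._ : c -> d -> c
  unify c -> d -> c ~ Bool -> e
  unify c ~ Bool
  unify d -> Bool ~ e
_ _ : d -> Bool
  unify a -> b -> Int ~ (d -> Bool) -> f
  unify a ~ d -> Bool
  unify b -> Int ~ f
_ _ : b -> Int
v : g
  unify g ~ Bool
  unify Int ~ Int
\v._ : Bool -> Int
  unify b -> Int ~ Bool -> Int
  unify b ~ Bool
  unify Int ~ Int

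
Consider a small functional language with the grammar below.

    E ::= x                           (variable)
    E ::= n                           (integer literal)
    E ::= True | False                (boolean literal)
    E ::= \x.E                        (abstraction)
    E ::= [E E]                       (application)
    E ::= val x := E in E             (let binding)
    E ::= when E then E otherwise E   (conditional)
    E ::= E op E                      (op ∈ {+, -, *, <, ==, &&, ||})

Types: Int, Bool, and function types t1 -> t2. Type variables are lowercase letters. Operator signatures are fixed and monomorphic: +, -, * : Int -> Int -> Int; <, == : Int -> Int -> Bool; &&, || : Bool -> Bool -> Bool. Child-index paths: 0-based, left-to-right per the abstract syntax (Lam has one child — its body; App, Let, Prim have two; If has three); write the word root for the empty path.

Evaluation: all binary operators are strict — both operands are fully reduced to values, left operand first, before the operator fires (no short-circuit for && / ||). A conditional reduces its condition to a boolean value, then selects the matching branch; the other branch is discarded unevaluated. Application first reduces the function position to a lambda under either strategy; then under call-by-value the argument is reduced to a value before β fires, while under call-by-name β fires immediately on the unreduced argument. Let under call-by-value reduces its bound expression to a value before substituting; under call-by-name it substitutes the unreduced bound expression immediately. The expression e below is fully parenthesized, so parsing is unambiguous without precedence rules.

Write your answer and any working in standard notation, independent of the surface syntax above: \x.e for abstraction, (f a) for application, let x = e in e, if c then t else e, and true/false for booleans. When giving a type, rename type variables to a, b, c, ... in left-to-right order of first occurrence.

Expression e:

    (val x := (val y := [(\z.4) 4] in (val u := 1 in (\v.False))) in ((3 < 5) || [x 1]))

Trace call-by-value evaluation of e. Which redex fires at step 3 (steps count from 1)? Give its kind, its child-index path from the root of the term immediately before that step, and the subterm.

Answer: let at 0 : (let u = 1 in (\v.false))

Working:
step 0: (let x = (let y = ((\z.4) 4) in (let u = 1 in (\v.false))) in ((3 < 5) || (x 1)))
step 1: [beta@0.0] (let x = (let y = 4 in (let u = 1 in (\v.false))) in ((3 < 5) || (x 1)))
step 2: [let@0] (let x = (let u = 1 in (\v.false)) in ((3 < 5) || (x 1)))
step 3: [let@0] (let x = (\v.false) in ((3 < 5) || (x 1)))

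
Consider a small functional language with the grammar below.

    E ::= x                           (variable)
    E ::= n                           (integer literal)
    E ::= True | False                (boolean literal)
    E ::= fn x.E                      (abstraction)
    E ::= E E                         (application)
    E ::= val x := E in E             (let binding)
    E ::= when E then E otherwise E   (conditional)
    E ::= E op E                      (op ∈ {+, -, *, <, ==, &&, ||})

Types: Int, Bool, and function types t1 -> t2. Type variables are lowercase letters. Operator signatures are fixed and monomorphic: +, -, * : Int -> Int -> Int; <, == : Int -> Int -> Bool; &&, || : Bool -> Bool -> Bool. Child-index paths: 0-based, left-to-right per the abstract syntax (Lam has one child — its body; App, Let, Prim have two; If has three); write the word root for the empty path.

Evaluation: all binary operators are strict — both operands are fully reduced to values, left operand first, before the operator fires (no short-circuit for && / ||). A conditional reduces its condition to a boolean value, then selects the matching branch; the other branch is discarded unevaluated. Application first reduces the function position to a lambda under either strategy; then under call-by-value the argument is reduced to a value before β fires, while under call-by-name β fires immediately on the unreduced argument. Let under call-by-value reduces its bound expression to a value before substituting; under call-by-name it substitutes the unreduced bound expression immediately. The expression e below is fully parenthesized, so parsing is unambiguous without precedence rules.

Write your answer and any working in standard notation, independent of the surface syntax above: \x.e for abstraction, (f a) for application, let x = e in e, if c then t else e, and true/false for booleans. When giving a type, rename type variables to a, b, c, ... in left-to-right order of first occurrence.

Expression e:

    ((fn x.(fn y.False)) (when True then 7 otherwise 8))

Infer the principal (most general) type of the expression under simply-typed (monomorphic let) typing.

Derivation:
\y._ : b -> Bool
\x._ : a -> b -> Bool
  unify Bool ~ Bool
  unify Int ~ Int
  unify a -> b -> Bool ~ Int -> c
  unify a ~ Int
  unify b -> Bool ~ c
_ _ : b -> Bool

Answer: a -> Bool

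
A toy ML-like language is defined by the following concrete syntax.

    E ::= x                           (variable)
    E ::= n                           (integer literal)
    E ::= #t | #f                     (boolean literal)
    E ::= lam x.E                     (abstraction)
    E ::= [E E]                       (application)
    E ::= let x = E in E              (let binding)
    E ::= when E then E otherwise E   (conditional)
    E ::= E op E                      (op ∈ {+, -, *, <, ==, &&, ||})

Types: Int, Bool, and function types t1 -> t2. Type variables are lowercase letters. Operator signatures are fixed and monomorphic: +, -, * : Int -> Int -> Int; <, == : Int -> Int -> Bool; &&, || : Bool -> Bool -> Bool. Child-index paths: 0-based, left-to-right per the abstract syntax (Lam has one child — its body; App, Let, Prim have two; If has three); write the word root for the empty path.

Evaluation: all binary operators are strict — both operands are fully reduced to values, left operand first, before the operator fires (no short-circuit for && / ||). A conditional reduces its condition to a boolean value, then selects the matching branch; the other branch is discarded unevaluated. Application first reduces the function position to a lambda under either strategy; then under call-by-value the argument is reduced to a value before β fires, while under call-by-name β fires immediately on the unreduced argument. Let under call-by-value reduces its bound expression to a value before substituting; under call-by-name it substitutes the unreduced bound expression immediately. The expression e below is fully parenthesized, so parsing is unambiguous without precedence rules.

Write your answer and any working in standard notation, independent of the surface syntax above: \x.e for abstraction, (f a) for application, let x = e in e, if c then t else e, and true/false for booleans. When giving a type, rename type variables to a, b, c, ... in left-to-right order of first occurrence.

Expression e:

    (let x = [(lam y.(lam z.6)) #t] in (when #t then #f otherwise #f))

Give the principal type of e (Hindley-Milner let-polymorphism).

Derivation:
\z._ : b -> Int
\y._ : a -> b -> Int
  unify a -> b -> Int ~ Bool -> c
  unify a ~ Bool
  unify b -> Int ~ c
_ _ : b -> Int
let x : forall. b -> Int
  unify Bool ~ Bool
  unify Bool ~ Bool

Answer: Bool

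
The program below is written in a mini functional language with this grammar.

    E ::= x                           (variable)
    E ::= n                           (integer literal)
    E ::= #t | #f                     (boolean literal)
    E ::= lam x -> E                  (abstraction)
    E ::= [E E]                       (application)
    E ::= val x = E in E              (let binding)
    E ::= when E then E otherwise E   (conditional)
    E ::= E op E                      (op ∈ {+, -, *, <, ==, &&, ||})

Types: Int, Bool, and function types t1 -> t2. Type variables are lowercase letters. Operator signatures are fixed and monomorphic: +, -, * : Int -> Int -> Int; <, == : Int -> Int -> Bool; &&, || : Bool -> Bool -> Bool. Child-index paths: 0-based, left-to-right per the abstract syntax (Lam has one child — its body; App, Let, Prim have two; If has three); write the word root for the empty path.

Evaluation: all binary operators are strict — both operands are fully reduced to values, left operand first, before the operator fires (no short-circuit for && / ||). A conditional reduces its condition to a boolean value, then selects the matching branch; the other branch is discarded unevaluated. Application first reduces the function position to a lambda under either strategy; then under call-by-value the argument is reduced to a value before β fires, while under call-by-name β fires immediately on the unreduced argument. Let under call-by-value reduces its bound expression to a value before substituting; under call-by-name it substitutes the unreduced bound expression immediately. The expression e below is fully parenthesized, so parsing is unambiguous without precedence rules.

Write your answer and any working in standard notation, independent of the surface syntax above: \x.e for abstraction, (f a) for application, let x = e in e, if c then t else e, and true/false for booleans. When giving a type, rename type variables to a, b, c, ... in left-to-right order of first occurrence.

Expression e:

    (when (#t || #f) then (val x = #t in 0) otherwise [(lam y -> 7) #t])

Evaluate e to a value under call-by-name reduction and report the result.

Derivation:
step 0: (if (true || false) then (let x = true in 0) else ((\y.7) true))
step 1: [delta@0] (if true then (let x = true in 0) else ((\y.7) true))
step 2: [if@root] (let x = true in 0)
step 3: [let@root] 0

Answer: 0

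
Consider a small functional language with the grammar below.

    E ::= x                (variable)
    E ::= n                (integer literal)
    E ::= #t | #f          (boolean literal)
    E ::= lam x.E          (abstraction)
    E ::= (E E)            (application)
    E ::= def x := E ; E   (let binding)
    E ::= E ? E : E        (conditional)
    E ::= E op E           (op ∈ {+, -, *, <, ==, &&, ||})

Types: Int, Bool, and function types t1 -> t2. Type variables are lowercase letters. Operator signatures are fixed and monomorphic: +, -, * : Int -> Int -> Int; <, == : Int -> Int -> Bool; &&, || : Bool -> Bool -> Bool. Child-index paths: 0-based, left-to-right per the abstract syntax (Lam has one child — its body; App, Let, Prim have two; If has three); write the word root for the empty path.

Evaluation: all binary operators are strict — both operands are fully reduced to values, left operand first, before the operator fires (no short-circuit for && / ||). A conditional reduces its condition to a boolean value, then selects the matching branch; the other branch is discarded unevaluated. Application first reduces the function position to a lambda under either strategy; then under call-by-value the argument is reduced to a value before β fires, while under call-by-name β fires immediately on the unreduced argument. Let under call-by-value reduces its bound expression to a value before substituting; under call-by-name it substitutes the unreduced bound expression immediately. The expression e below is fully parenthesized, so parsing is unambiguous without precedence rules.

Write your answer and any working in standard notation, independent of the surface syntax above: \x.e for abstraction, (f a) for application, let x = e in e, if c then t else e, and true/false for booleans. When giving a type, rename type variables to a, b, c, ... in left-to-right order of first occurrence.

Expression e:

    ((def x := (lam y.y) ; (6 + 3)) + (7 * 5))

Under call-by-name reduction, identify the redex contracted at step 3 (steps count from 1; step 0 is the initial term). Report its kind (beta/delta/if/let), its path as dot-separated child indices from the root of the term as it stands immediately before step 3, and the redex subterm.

Derivation:
step 0: ((let x = (\y.y) in (6 + 3)) + (7 * 5))
step 1: [let@0] ((6 + 3) + (7 * 5))
step 2: [delta@0] (9 + (7 * 5))
step 3: [delta@1] (9 + 35)

Answer: delta at 1 : (7 * 5)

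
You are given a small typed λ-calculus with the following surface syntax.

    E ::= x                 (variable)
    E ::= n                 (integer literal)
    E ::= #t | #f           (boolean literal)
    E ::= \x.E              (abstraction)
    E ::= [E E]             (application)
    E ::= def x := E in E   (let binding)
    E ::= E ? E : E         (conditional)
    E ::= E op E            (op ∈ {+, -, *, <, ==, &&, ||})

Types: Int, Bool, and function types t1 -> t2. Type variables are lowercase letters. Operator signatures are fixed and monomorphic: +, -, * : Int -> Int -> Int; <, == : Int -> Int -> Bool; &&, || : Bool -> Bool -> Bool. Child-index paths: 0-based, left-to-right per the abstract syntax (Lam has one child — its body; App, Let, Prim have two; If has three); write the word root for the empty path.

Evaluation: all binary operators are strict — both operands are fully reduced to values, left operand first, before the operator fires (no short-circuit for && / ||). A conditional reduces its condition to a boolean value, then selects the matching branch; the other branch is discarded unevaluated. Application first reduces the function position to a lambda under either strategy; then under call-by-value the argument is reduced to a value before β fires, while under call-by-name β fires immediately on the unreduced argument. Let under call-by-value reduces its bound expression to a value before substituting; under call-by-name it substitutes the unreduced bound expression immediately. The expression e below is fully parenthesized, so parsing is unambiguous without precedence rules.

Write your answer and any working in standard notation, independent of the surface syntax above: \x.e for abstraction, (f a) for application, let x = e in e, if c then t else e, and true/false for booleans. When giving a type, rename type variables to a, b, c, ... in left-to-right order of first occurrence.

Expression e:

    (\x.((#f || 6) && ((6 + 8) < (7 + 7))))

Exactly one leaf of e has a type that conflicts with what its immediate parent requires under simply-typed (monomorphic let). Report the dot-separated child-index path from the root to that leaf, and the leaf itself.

Answer: 0.0.1 : 6

Derivation:
  unify Bool ~ Bool
  unify Int ~ Bool
  FAIL: mismatch Int ~ Bool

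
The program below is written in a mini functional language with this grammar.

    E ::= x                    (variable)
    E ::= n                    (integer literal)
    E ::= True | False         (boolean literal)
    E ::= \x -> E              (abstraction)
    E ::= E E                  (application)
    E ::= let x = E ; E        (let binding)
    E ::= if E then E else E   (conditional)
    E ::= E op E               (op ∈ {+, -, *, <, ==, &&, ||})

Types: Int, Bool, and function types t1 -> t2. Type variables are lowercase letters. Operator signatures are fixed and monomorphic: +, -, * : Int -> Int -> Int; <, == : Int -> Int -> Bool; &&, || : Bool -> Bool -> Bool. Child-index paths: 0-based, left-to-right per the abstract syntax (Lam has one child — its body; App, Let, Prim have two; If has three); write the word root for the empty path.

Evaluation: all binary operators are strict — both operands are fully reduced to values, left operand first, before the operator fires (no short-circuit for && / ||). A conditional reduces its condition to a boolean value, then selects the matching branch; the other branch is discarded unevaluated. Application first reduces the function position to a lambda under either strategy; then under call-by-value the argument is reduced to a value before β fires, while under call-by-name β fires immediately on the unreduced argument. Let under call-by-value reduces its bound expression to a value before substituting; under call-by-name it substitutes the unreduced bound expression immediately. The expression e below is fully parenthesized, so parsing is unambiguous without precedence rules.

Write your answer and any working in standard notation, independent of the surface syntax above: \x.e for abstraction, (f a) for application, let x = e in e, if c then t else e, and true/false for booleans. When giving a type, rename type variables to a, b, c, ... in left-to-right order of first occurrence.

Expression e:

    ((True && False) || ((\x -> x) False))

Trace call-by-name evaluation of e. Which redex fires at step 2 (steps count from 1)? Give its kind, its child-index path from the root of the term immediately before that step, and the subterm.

Trace:
step 0: ((true && false) || ((\x.x) false))
step 1: [delta@0] (false || ((\x.x) false))
step 2: [beta@1] (false || false)

Answer: beta at 1 : ((\x.x) false)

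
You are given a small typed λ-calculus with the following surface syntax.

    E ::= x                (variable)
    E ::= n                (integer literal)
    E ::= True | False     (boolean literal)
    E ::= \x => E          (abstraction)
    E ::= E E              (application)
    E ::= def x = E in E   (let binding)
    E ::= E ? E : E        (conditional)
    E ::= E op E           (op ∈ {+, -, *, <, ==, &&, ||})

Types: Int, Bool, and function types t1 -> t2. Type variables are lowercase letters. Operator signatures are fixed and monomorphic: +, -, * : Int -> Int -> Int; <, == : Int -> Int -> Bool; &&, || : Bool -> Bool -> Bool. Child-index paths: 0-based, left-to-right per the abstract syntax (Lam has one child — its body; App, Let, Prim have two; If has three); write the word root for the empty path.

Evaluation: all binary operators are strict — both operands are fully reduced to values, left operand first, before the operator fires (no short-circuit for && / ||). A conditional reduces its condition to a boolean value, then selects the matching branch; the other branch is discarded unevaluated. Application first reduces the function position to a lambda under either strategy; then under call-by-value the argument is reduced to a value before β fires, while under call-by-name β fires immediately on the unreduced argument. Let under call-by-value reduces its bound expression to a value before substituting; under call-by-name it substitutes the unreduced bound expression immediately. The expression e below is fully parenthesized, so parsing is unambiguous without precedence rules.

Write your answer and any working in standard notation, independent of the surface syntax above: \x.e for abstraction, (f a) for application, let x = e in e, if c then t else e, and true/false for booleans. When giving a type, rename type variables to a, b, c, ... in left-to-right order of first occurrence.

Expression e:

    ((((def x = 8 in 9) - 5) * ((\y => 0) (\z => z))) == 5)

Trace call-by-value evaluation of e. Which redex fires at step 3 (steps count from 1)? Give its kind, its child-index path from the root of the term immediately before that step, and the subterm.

Answer: beta at 0.1 : ((\y.0) (\z.z))

Derivation:
step 0: ((((let x = 8 in 9) - 5) * ((\y.0) (\z.z))) == 5)
step 1: [let@0.0.0] (((9 - 5) * ((\y.0) (\z.z))) == 5)
step 2: [delta@0.0] ((4 * ((\y.0) (\z.z))) == 5)
step 3: [beta@0.1] ((4 * 0) == 5)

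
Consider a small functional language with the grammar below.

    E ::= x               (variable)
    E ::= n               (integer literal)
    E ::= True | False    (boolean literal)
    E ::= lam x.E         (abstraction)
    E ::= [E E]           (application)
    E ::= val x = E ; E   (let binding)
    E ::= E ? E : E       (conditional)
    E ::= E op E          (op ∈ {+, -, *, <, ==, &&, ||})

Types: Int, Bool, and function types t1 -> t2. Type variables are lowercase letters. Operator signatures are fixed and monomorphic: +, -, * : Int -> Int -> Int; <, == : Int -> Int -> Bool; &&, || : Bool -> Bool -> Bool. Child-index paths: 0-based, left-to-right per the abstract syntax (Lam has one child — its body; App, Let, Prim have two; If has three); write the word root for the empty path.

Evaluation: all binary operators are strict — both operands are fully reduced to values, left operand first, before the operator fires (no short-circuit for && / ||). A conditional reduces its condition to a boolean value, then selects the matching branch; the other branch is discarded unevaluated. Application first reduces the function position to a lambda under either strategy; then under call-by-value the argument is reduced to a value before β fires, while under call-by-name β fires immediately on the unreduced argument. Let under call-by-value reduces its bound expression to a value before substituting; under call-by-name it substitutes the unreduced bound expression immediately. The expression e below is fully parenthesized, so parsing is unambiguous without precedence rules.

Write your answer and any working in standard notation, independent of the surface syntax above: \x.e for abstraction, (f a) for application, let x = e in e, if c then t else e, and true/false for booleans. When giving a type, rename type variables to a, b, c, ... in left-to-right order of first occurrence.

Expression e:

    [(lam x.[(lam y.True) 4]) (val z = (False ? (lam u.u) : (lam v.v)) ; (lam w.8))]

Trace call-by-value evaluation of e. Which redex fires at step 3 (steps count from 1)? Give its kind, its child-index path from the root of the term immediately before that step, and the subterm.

Derivation:
step 0: ((\x.((\y.true) 4)) (let z = (if false then (\u.u) else (\v.v)) in (\w.8)))
step 1: [if@1.0] ((\x.((\y.true) 4)) (let z = (\v.v) in (\w.8)))
step 2: [let@1] ((\x.((\y.true) 4)) (\w.8))
step 3: [beta@root] ((\y.true) 4)

Answer: beta at root : ((\x.((\y.true) 4)) (\w.8))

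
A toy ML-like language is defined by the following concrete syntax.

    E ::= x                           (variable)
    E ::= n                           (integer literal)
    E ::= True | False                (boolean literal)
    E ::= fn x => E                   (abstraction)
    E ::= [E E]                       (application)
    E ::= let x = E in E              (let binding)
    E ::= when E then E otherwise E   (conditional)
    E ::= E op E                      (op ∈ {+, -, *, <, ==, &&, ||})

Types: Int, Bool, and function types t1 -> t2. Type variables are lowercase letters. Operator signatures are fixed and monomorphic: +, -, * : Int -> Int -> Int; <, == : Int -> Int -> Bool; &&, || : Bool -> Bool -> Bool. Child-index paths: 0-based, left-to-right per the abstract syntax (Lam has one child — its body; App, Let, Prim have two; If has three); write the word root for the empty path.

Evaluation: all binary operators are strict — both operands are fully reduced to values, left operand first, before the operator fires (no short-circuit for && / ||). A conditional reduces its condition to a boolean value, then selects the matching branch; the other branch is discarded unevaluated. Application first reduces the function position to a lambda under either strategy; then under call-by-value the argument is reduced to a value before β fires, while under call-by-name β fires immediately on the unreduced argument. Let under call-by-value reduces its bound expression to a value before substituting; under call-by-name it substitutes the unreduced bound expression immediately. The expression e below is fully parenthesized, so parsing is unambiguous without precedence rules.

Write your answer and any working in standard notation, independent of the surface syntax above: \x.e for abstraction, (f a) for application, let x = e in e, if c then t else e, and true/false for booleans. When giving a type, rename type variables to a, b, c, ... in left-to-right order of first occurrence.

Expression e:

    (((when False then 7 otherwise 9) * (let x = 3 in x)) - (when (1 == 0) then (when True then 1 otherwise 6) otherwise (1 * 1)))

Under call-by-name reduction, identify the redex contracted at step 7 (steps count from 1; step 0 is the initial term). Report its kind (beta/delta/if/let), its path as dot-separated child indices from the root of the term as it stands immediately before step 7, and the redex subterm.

Answer: delta at root : (27 - 1)

Trace:
step 0: (((if false then 7 else 9) * (let x = 3 in x)) - (if (1 == 0) then (if true then 1 else 6) else (1 * 1)))
step 1: [if@0.0] ((9 * (let x = 3 in x)) - (if (1 == 0) then (if true then 1 else 6) else (1 * 1)))
step 2: [let@0.1] ((9 * 3) - (if (1 == 0) then (if true then 1 else 6) else (1 * 1)))
step 3: [delta@0] (27 - (if (1 == 0) then (if true then 1 else 6) else (1 * 1)))
step 4: [delta@1.0] (27 - (if false then (if true then 1 else 6) else (1 * 1)))
step 5: [if@1] (27 - (1 * 1))
step 6: [delta@1] (27 - 1)
step 7: [delta@root] 26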